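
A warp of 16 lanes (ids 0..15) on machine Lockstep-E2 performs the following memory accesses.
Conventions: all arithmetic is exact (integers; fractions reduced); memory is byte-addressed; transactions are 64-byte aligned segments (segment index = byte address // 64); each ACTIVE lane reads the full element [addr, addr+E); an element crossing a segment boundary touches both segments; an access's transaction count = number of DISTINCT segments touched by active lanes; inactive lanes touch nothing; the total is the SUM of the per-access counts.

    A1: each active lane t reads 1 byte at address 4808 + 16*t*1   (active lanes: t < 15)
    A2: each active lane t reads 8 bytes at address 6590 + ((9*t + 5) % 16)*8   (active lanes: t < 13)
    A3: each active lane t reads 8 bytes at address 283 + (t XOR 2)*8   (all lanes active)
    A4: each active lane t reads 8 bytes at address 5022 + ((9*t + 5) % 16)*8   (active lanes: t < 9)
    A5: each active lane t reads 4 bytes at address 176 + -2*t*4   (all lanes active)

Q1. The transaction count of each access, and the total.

A1: 4 transactions
A2: 3 transactions
A3: 3 transactions
A4: 3 transactions
A5: 3 transactions

Answer: 4,3,3,3,3; total 16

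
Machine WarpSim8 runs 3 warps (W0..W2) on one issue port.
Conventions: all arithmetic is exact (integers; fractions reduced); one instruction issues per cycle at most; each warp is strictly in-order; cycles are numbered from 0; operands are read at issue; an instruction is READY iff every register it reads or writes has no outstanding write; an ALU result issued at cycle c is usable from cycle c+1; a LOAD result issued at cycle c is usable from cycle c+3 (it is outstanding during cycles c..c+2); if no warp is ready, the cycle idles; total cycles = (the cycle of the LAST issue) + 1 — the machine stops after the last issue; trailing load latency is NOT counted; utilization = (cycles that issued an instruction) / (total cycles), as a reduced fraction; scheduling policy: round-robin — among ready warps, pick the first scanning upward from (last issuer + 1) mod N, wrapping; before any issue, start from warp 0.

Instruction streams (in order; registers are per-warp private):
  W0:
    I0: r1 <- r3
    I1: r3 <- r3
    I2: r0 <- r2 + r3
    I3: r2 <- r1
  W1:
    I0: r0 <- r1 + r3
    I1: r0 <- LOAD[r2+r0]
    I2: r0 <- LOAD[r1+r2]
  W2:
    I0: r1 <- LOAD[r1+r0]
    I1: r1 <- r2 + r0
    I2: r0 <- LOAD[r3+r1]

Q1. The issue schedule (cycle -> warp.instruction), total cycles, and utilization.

cycle 0: W0.I0
cycle 1: W1.I0
cycle 2: W2.I0
cycle 3: W0.I1
cycle 4: W1.I1
cycle 5: W2.I1
cycle 6: W0.I2
cycle 7: W1.I2
cycle 8: W2.I2
cycle 9: W0.I3

Answer: 10 cycles, utilization 1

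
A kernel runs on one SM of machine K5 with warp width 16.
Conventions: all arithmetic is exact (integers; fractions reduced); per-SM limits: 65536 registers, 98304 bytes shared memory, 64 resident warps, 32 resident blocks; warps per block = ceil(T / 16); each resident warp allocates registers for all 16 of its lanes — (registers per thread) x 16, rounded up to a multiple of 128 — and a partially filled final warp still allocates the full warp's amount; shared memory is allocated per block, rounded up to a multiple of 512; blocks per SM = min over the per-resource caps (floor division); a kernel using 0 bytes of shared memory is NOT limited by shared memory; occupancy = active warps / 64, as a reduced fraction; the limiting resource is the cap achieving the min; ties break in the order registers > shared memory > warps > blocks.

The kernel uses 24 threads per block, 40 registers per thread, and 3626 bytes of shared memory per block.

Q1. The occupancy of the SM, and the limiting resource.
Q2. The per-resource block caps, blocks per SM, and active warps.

Answer: occupancy 3/4, limited by shared memory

registers: 51 blocks
shared memory: 24 blocks
warps: 32 blocks
blocks: 32 blocks

Answer: 24 blocks, 48 active warps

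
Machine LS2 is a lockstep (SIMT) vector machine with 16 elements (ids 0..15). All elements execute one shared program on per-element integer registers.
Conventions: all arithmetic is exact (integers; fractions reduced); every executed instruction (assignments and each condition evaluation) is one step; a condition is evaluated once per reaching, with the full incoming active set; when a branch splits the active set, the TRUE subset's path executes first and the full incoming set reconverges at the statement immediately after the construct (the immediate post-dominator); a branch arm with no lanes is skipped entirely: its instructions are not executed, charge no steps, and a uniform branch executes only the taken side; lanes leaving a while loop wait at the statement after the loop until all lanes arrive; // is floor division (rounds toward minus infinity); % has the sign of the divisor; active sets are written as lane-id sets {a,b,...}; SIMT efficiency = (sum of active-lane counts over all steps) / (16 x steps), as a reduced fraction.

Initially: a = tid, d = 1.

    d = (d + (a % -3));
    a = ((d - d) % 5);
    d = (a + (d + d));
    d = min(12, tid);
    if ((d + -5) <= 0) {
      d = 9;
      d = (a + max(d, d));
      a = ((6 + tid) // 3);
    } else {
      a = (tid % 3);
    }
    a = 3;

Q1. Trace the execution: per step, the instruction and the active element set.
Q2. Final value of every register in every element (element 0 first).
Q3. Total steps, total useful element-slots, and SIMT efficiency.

step 0: d <- (d + (a % -3))          {0,1,2,3,4,5,6,7,8,9,10,11,12,13,14,15}
step 1: a <- ((d - d) % 5)           {0,1,2,3,4,5,6,7,8,9,10,11,12,13,14,15}
step 2: d <- (a + (d + d))           {0,1,2,3,4,5,6,7,8,9,10,11,12,13,14,15}
step 3: d <- min(12, tid)            {0,1,2,3,4,5,6,7,8,9,10,11,12,13,14,15}
step 4: eval ((d + -5) <= 0)         {0,1,2,3,4,5,6,7,8,9,10,11,12,13,14,15}
step 5: d <- 9                       {0,1,2,3,4,5}
step 6: d <- (a + max(d, d))         {0,1,2,3,4,5}
step 7: a <- ((6 + tid) // 3)        {0,1,2,3,4,5}
step 8: a <- (tid % 3)               {6,7,8,9,10,11,12,13,14,15}
step 9: a <- 3                       {0,1,2,3,4,5,6,7,8,9,10,11,12,13,14,15}

Answer: 10 steps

a: 3,3,3,3,3,3,3,3,3,3,3,3,3,3,3,3
d: 9,9,9,9,9,9,6,7,8,9,10,11,12,12,12,12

steps = 10; useful = 124; efficiency = 124/160 = 31/40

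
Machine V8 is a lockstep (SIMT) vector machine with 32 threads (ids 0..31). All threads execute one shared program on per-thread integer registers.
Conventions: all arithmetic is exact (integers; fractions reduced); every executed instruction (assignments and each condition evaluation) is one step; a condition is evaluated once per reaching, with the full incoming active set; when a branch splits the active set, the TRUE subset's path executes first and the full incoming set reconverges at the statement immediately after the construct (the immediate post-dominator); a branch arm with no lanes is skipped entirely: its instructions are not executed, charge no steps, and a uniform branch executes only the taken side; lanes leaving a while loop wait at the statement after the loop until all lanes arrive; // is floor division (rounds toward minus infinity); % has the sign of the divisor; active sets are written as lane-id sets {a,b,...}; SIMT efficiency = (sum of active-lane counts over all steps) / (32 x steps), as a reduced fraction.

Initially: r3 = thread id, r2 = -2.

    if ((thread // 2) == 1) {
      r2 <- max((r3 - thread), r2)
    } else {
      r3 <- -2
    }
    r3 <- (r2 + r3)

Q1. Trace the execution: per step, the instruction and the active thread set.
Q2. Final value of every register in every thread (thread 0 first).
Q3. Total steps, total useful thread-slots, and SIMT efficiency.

step 0: eval ((thread // 2) == 1)    {0,1,2,3,4,5,6,7,8,9,10,11,12,13,14,15,16,17,18,19,20,21,22,23,24,25,26,27,28,29,30,31}
step 1: r2 <- max((r3 - thread), r2) {2,3}
step 2: r3 <- -2                     {0,1,4,5,6,7,8,9,10,11,12,13,14,15,16,17,18,19,20,21,22,23,24,25,26,27,28,29,30,31}
step 3: r3 <- (r2 + r3)              {0,1,2,3,4,5,6,7,8,9,10,11,12,13,14,15,16,17,18,19,20,21,22,23,24,25,26,27,28,29,30,31}

Answer: 4 steps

r3: -4,-4,2,3,-4,-4,-4,-4,-4,-4,-4,-4,-4,-4,-4,-4,-4,-4,-4,-4,-4,-4,-4,-4,-4,-4,-4,-4,-4,-4,-4,-4
r2: -2,-2,0,0,-2,-2,-2,-2,-2,-2,-2,-2,-2,-2,-2,-2,-2,-2,-2,-2,-2,-2,-2,-2,-2,-2,-2,-2,-2,-2,-2,-2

steps = 4; useful = 96; efficiency = 96/128 = 3/4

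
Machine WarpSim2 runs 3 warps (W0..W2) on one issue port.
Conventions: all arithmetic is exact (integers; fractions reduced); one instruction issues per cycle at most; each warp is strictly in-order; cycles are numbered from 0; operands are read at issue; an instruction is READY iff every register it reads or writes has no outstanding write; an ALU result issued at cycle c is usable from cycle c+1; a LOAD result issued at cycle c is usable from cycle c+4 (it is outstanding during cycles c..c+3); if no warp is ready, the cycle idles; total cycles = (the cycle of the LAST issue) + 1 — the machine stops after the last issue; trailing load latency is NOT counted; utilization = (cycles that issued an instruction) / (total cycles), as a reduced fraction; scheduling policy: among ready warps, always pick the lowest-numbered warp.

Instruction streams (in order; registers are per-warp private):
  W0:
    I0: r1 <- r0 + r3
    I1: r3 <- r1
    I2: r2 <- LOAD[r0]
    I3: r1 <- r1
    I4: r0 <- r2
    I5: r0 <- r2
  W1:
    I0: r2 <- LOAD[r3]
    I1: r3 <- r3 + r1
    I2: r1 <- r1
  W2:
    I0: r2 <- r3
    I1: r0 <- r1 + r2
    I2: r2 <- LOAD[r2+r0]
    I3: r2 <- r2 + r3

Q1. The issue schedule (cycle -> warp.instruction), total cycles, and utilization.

cycle 0: W0.I0
cycle 1: W0.I1
cycle 2: W0.I2
cycle 3: W0.I3
cycle 4: W1.I0
cycle 5: W1.I1
cycle 6: W0.I4
cycle 7: W0.I5
cycle 8: W1.I2
cycle 9: W2.I0
cycle 10: W2.I1
cycle 11: W2.I2
cycle 12: idle
cycle 13: idle
cycle 14: idle
cycle 15: W2.I3

Answer: 16 cycles, utilization 13/16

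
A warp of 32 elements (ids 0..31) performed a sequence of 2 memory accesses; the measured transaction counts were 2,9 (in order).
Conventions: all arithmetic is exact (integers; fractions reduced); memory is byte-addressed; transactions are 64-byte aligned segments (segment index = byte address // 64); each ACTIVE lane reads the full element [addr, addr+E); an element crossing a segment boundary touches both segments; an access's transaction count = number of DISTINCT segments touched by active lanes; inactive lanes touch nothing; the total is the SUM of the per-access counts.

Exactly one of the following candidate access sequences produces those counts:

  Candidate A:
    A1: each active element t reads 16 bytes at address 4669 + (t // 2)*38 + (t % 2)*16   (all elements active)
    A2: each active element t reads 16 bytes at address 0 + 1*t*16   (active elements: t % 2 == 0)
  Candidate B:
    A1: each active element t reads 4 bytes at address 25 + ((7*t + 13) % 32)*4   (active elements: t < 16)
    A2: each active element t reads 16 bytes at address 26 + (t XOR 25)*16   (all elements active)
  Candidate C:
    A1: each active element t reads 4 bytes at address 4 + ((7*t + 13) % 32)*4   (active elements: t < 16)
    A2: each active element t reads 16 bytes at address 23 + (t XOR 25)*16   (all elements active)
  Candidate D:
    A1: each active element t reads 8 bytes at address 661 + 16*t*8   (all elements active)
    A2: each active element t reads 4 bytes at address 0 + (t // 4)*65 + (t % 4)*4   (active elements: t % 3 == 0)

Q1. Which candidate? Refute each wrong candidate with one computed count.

A: A1 gives 11 transactions, not 2
B: A1 gives 3 transactions, not 2
D: A1 gives 32 transactions, not 2
C: all counts match (2,9)

Answer: C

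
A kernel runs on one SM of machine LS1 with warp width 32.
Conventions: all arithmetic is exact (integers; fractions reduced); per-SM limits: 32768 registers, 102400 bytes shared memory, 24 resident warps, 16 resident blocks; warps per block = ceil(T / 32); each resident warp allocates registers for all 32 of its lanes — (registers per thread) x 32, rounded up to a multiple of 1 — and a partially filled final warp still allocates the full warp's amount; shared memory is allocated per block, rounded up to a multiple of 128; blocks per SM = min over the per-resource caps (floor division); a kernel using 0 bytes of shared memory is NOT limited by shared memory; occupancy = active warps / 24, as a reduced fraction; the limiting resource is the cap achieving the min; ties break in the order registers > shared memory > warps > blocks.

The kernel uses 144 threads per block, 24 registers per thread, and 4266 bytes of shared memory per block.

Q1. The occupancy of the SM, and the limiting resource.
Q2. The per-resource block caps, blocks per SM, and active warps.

Answer: occupancy 5/6, limited by warps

registers: 8 blocks
shared memory: 23 blocks
warps: 4 blocks
blocks: 16 blocks

Answer: 4 blocks, 20 active warps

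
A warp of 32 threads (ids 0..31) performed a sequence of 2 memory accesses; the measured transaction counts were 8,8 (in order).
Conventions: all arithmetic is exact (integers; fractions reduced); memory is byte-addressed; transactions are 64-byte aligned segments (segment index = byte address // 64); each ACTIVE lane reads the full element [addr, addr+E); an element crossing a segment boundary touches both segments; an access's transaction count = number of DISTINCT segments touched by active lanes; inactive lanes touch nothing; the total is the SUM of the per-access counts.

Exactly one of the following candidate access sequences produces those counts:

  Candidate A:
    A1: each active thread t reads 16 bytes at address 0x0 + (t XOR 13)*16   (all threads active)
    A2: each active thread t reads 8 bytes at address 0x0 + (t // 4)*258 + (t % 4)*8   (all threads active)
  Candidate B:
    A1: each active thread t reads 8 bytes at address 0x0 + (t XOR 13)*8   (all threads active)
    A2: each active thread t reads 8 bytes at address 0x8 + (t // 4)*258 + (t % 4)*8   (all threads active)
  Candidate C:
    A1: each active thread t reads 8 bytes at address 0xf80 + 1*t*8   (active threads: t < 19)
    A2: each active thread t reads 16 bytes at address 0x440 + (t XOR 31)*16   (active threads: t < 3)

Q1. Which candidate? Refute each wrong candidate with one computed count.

B: A1 gives 4 transactions, not 8
C: A1 gives 3 transactions, not 8
A: all counts match (8,8)

Answer: A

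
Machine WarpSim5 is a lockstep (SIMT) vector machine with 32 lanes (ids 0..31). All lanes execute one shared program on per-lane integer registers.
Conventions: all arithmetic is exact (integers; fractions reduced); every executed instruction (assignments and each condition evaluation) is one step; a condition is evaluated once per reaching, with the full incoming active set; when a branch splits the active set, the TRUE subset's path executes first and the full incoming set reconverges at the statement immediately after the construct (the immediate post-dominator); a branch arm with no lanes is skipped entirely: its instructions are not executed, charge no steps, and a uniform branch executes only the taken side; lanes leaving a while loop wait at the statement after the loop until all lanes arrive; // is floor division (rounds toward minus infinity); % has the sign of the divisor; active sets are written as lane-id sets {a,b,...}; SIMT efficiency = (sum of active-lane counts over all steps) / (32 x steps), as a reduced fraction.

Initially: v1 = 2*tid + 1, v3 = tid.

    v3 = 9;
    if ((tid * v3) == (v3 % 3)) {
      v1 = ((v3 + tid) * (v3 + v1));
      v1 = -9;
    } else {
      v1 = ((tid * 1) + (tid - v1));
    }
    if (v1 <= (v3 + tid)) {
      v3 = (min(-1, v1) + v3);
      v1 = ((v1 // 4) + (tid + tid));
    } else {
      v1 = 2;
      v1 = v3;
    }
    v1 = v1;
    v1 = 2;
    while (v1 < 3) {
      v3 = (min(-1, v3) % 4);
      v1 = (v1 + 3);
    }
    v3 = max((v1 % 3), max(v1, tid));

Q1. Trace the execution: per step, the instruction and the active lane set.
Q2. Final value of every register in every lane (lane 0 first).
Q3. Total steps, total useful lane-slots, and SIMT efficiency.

step 0: v3 <- 9                      {0,1,2,3,4,5,6,7,8,9,10,11,12,13,14,15,16,17,18,19,20,21,22,23,24,25,26,27,28,29,30,31}
step 1: eval ((tid * v3) == (v3 % 3)) {0,1,2,3,4,5,6,7,8,9,10,11,12,13,14,15,16,17,18,19,20,21,22,23,24,25,26,27,28,29,30,31}
step 2: v1 <- ((v3 + tid) * (v3 + v1)) {0}
step 3: v1 <- -9                     {0}
step 4: v1 <- ((tid * 1) + (tid - v1)) {1,2,3,4,5,6,7,8,9,10,11,12,13,14,15,16,17,18,19,20,21,22,23,24,25,26,27,28,29,30,31}
step 5: eval (v1 <= (v3 + tid))      {0,1,2,3,4,5,6,7,8,9,10,11,12,13,14,15,16,17,18,19,20,21,22,23,24,25,26,27,28,29,30,31}
step 6: v3 <- (min(-1, v1) + v3)     {0,1,2,3,4,5,6,7,8,9,10,11,12,13,14,15,16,17,18,19,20,21,22,23,24,25,26,27,28,29,30,31}
step 7: v1 <- ((v1 // 4) + (tid + tid)) {0,1,2,3,4,5,6,7,8,9,10,11,12,13,14,15,16,17,18,19,20,21,22,23,24,25,26,27,28,29,30,31}
step 8: v1 <- v1                     {0,1,2,3,4,5,6,7,8,9,10,11,12,13,14,15,16,17,18,19,20,21,22,23,24,25,26,27,28,29,30,31}
step 9: v1 <- 2                      {0,1,2,3,4,5,6,7,8,9,10,11,12,13,14,15,16,17,18,19,20,21,22,23,24,25,26,27,28,29,30,31}
step 10: eval (v1 < 3)                {0,1,2,3,4,5,6,7,8,9,10,11,12,13,14,15,16,17,18,19,20,21,22,23,24,25,26,27,28,29,30,31}
step 11: v3 <- (min(-1, v3) % 4)      {0,1,2,3,4,5,6,7,8,9,10,11,12,13,14,15,16,17,18,19,20,21,22,23,24,25,26,27,28,29,30,31}
step 12: v1 <- (v1 + 3)               {0,1,2,3,4,5,6,7,8,9,10,11,12,13,14,15,16,17,18,19,20,21,22,23,24,25,26,27,28,29,30,31}
step 13: eval (v1 < 3)                {0,1,2,3,4,5,6,7,8,9,10,11,12,13,14,15,16,17,18,19,20,21,22,23,24,25,26,27,28,29,30,31}
step 14: v3 <- max((v1 % 3), max(v1, tid)) {0,1,2,3,4,5,6,7,8,9,10,11,12,13,14,15,16,17,18,19,20,21,22,23,24,25,26,27,28,29,30,31}

Answer: 15 steps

v1: 5,5,5,5,5,5,5,5,5,5,5,5,5,5,5,5,5,5,5,5,5,5,5,5,5,5,5,5,5,5,5,5
v3: 5,5,5,5,5,5,6,7,8,9,10,11,12,13,14,15,16,17,18,19,20,21,22,23,24,25,26,27,28,29,30,31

steps = 15; useful = 417; efficiency = 417/480 = 139/160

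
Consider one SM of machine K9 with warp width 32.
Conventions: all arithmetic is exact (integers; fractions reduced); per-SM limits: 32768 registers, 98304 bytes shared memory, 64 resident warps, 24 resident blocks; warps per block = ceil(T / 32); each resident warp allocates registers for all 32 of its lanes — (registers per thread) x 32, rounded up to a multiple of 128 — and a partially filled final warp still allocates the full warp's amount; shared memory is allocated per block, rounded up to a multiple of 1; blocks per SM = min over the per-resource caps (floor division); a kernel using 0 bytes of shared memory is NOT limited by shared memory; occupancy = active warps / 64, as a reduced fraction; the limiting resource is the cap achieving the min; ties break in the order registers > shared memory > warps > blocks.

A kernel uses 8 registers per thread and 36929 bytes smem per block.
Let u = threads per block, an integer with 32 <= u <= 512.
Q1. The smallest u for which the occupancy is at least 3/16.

Answer: u = 161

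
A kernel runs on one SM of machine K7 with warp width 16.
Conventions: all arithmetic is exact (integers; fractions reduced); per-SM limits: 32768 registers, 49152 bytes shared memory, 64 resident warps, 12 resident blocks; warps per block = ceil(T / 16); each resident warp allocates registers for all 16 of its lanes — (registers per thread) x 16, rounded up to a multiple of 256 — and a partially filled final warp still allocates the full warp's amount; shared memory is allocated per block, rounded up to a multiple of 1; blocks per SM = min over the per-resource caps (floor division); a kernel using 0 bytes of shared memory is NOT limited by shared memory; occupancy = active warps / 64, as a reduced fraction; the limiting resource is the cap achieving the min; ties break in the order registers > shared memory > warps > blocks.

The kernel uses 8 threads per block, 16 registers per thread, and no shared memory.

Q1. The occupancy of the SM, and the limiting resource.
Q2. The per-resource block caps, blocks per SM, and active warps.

Answer: occupancy 3/16, limited by blocks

registers: 128 blocks
shared memory: no limit (kernel uses none)
warps: 64 blocks
blocks: 12 blocks

Answer: 12 blocks, 12 active warps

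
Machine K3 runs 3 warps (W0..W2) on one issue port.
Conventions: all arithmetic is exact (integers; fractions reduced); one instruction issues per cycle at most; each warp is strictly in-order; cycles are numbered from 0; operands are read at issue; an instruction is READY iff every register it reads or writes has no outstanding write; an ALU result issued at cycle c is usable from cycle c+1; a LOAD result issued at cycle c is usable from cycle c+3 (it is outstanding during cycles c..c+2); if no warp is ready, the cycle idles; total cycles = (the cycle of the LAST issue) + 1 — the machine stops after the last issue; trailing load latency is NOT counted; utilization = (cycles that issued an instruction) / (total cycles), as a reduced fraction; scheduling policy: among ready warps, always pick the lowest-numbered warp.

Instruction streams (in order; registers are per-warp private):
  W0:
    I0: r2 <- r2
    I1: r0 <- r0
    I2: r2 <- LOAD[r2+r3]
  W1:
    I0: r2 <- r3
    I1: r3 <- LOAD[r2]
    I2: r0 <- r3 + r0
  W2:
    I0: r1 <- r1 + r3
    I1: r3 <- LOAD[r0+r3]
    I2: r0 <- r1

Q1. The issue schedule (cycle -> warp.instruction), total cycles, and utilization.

cycle 0: W0.I0
cycle 1: W0.I1
cycle 2: W0.I2
cycle 3: W1.I0
cycle 4: W1.I1
cycle 5: W2.I0
cycle 6: W2.I1
cycle 7: W1.I2
cycle 8: W2.I2

Answer: 9 cycles, utilization 1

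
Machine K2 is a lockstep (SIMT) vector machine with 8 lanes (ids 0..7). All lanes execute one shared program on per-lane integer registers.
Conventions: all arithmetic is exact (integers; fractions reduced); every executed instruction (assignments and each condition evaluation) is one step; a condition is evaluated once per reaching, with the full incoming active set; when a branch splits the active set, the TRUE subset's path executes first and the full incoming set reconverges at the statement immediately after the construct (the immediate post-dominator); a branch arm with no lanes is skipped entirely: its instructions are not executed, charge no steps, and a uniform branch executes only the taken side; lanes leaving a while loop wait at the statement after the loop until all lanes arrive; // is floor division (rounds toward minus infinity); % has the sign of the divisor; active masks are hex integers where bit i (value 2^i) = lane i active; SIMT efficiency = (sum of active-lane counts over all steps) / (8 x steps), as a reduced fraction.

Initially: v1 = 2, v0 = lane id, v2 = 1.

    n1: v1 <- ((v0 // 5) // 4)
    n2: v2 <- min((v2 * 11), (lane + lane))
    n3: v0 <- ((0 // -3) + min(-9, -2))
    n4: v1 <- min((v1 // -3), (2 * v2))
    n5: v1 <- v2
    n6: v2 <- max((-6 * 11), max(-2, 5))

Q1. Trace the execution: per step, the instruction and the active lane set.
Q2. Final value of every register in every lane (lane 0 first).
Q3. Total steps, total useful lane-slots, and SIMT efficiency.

step 0: v1 <- ((v0 // 5) // 4)       0xff
step 1: v2 <- min((v2 * 11), (lane + lane)) 0xff
step 2: v0 <- ((0 // -3) + min(-9, -2)) 0xff
step 3: v1 <- min((v1 // -3), (2 * v2)) 0xff
step 4: v1 <- v2                     0xff
step 5: v2 <- max((-6 * 11), max(-2, 5)) 0xff

Answer: 6 steps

v1: 0,2,4,6,8,10,11,11
v0: -9,-9,-9,-9,-9,-9,-9,-9
v2: 5,5,5,5,5,5,5,5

steps = 6; useful = 48; efficiency = 48/48 = 1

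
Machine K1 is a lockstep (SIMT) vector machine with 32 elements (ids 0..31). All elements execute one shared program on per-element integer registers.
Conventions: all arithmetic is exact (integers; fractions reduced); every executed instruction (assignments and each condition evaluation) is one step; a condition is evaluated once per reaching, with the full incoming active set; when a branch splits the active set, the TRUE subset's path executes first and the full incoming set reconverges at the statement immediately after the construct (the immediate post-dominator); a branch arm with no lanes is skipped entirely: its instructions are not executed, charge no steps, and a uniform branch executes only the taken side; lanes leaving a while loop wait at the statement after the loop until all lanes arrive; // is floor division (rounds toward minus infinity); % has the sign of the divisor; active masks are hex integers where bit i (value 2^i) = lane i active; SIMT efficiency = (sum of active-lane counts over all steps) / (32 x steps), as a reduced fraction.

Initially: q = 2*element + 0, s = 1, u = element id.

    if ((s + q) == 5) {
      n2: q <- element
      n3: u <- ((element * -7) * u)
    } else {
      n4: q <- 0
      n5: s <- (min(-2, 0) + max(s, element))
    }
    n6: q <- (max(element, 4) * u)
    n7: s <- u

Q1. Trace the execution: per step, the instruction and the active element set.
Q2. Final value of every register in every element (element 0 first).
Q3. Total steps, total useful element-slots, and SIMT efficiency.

step 0: eval ((s + q) == 5)          0xffffffff
step 1: q <- element                 0x00000004
step 2: u <- ((element * -7) * u)    0x00000004
step 3: q <- 0                       0xfffffffb
step 4: s <- (min(-2, 0) + max(s, element)) 0xfffffffb
step 5: q <- (max(element, 4) * u)   0xffffffff
step 6: s <- u                       0xffffffff

Answer: 7 steps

q: 0,4,-112,12,16,25,36,49,64,81,100,121,144,169,196,225,256,289,324,361,400,441,484,529,576,625,676,729,784,841,900,961
s: 0,1,-28,3,4,5,6,7,8,9,10,11,12,13,14,15,16,17,18,19,20,21,22,23,24,25,26,27,28,29,30,31
u: 0,1,-28,3,4,5,6,7,8,9,10,11,12,13,14,15,16,17,18,19,20,21,22,23,24,25,26,27,28,29,30,31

steps = 7; useful = 160; efficiency = 160/224 = 5/7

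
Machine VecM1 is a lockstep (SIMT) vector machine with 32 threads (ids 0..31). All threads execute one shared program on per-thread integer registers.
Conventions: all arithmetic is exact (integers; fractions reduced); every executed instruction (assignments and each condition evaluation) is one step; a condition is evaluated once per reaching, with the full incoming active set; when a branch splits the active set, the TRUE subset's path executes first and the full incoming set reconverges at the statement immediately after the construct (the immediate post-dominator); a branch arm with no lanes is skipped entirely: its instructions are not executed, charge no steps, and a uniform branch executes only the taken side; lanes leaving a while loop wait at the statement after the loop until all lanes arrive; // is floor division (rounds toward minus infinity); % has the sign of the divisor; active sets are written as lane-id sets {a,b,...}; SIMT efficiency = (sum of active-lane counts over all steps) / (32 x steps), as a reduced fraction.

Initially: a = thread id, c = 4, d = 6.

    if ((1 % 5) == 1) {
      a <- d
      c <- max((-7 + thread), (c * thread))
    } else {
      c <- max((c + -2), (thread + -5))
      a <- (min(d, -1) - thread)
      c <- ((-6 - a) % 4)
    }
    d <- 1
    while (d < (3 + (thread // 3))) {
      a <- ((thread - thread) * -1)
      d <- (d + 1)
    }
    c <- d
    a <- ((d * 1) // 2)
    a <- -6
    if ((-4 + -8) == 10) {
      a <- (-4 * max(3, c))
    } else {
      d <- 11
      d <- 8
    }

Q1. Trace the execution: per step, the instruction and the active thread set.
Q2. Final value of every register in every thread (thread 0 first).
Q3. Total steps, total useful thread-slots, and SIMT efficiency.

step 0: eval ((1 % 5) == 1)          {0,1,2,3,4,5,6,7,8,9,10,11,12,13,14,15,16,17,18,19,20,21,22,23,24,25,26,27,28,29,30,31}
step 1: a <- d                       {0,1,2,3,4,5,6,7,8,9,10,11,12,13,14,15,16,17,18,19,20,21,22,23,24,25,26,27,28,29,30,31}
step 2: c <- max((-7 + thread), (c * thread)) {0,1,2,3,4,5,6,7,8,9,10,11,12,13,14,15,16,17,18,19,20,21,22,23,24,25,26,27,28,29,30,31}
step 3: d <- 1                       {0,1,2,3,4,5,6,7,8,9,10,11,12,13,14,15,16,17,18,19,20,21,22,23,24,25,26,27,28,29,30,31}
step 4: eval (d < (3 + (thread // 3))) {0,1,2,3,4,5,6,7,8,9,10,11,12,13,14,15,16,17,18,19,20,21,22,23,24,25,26,27,28,29,30,31}
step 5: a <- ((thread - thread) * -1) {0,1,2,3,4,5,6,7,8,9,10,11,12,13,14,15,16,17,18,19,20,21,22,23,24,25,26,27,28,29,30,31}
step 6: d <- (d + 1)                 {0,1,2,3,4,5,6,7,8,9,10,11,12,13,14,15,16,17,18,19,20,21,22,23,24,25,26,27,28,29,30,31}
step 7: eval (d < (3 + (thread // 3))) {0,1,2,3,4,5,6,7,8,9,10,11,12,13,14,15,16,17,18,19,20,21,22,23,24,25,26,27,28,29,30,31}
step 8: a <- ((thread - thread) * -1) {0,1,2,3,4,5,6,7,8,9,10,11,12,13,14,15,16,17,18,19,20,21,22,23,24,25,26,27,28,29,30,31}
step 9: d <- (d + 1)                 {0,1,2,3,4,5,6,7,8,9,10,11,12,13,14,15,16,17,18,19,20,21,22,23,24,25,26,27,28,29,30,31}
step 10: eval (d < (3 + (thread // 3))) {0,1,2,3,4,5,6,7,8,9,10,11,12,13,14,15,16,17,18,19,20,21,22,23,24,25,26,27,28,29,30,31}
step 11: a <- ((thread - thread) * -1) {3,4,5,6,7,8,9,10,11,12,13,14,15,16,17,18,19,20,21,22,23,24,25,26,27,28,29,30,31}
step 12: d <- (d + 1)                 {3,4,5,6,7,8,9,10,11,12,13,14,15,16,17,18,19,20,21,22,23,24,25,26,27,28,29,30,31}
step 13: eval (d < (3 + (thread // 3))) {3,4,5,6,7,8,9,10,11,12,13,14,15,16,17,18,19,20,21,22,23,24,25,26,27,28,29,30,31}
step 14: a <- ((thread - thread) * -1) {6,7,8,9,10,11,12,13,14,15,16,17,18,19,20,21,22,23,24,25,26,27,28,29,30,31}
step 15: d <- (d + 1)                 {6,7,8,9,10,11,12,13,14,15,16,17,18,19,20,21,22,23,24,25,26,27,28,29,30,31}
step 16: eval (d < (3 + (thread // 3))) {6,7,8,9,10,11,12,13,14,15,16,17,18,19,20,21,22,23,24,25,26,27,28,29,30,31}
step 17: a <- ((thread - thread) * -1) {9,10,11,12,13,14,15,16,17,18,19,20,21,22,23,24,25,26,27,28,29,30,31}
step 18: d <- (d + 1)                 {9,10,11,12,13,14,15,16,17,18,19,20,21,22,23,24,25,26,27,28,29,30,31}
step 19: eval (d < (3 + (thread // 3))) {9,10,11,12,13,14,15,16,17,18,19,20,21,22,23,24,25,26,27,28,29,30,31}
step 20: a <- ((thread - thread) * -1) {12,13,14,15,16,17,18,19,20,21,22,23,24,25,26,27,28,29,30,31}
step 21: d <- (d + 1)                 {12,13,14,15,16,17,18,19,20,21,22,23,24,25,26,27,28,29,30,31}
step 22: eval (d < (3 + (thread // 3))) {12,13,14,15,16,17,18,19,20,21,22,23,24,25,26,27,28,29,30,31}
step 23: a <- ((thread - thread) * -1) {15,16,17,18,19,20,21,22,23,24,25,26,27,28,29,30,31}
step 24: d <- (d + 1)                 {15,16,17,18,19,20,21,22,23,24,25,26,27,28,29,30,31}
step 25: eval (d < (3 + (thread // 3))) {15,16,17,18,19,20,21,22,23,24,25,26,27,28,29,30,31}
step 26: a <- ((thread - thread) * -1) {18,19,20,21,22,23,24,25,26,27,28,29,30,31}
step 27: d <- (d + 1)                 {18,19,20,21,22,23,24,25,26,27,28,29,30,31}
step 28: eval (d < (3 + (thread // 3))) {18,19,20,21,22,23,24,25,26,27,28,29,30,31}
step 29: a <- ((thread - thread) * -1) {21,22,23,24,25,26,27,28,29,30,31}
step 30: d <- (d + 1)                 {21,22,23,24,25,26,27,28,29,30,31}
step 31: eval (d < (3 + (thread // 3))) {21,22,23,24,25,26,27,28,29,30,31}
step 32: a <- ((thread - thread) * -1) {24,25,26,27,28,29,30,31}
step 33: d <- (d + 1)                 {24,25,26,27,28,29,30,31}
step 34: eval (d < (3 + (thread // 3))) {24,25,26,27,28,29,30,31}
step 35: a <- ((thread - thread) * -1) {27,28,29,30,31}
step 36: d <- (d + 1)                 {27,28,29,30,31}
step 37: eval (d < (3 + (thread // 3))) {27,28,29,30,31}
step 38: a <- ((thread - thread) * -1) {30,31}
step 39: d <- (d + 1)                 {30,31}
step 40: eval (d < (3 + (thread // 3))) {30,31}
step 41: c <- d                       {0,1,2,3,4,5,6,7,8,9,10,11,12,13,14,15,16,17,18,19,20,21,22,23,24,25,26,27,28,29,30,31}
step 42: a <- ((d * 1) // 2)          {0,1,2,3,4,5,6,7,8,9,10,11,12,13,14,15,16,17,18,19,20,21,22,23,24,25,26,27,28,29,30,31}
step 43: a <- -6                      {0,1,2,3,4,5,6,7,8,9,10,11,12,13,14,15,16,17,18,19,20,21,22,23,24,25,26,27,28,29,30,31}
step 44: eval ((-4 + -8) == 10)       {0,1,2,3,4,5,6,7,8,9,10,11,12,13,14,15,16,17,18,19,20,21,22,23,24,25,26,27,28,29,30,31}
step 45: d <- 11                      {0,1,2,3,4,5,6,7,8,9,10,11,12,13,14,15,16,17,18,19,20,21,22,23,24,25,26,27,28,29,30,31}
step 46: d <- 8                       {0,1,2,3,4,5,6,7,8,9,10,11,12,13,14,15,16,17,18,19,20,21,22,23,24,25,26,27,28,29,30,31}

Answer: 47 steps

a: -6,-6,-6,-6,-6,-6,-6,-6,-6,-6,-6,-6,-6,-6,-6,-6,-6,-6,-6,-6,-6,-6,-6,-6,-6,-6,-6,-6,-6,-6,-6,-6
c: 3,3,3,4,4,4,5,5,5,6,6,6,7,7,7,8,8,8,9,9,9,10,10,10,11,11,11,12,12,12,13,13
d: 8,8,8,8,8,8,8,8,8,8,8,8,8,8,8,8,8,8,8,8,8,8,8,8,8,8,8,8,8,8,8,8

steps = 47; useful = 1009; efficiency = 1009/1504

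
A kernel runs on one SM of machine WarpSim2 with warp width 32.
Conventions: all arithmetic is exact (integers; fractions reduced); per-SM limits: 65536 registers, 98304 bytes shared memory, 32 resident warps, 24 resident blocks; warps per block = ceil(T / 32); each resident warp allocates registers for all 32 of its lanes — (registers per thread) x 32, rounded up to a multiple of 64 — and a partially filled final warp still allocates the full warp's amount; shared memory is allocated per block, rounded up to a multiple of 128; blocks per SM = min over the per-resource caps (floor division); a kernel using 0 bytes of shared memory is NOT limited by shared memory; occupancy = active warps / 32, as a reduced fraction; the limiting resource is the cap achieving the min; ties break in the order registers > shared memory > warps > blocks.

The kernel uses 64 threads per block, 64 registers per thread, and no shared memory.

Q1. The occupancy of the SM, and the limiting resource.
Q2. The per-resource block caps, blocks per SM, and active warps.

Answer: occupancy 1, limited by registers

registers: 16 blocks
shared memory: no limit (kernel uses none)
warps: 16 blocks
blocks: 24 blocks

Answer: 16 blocks, 32 active warps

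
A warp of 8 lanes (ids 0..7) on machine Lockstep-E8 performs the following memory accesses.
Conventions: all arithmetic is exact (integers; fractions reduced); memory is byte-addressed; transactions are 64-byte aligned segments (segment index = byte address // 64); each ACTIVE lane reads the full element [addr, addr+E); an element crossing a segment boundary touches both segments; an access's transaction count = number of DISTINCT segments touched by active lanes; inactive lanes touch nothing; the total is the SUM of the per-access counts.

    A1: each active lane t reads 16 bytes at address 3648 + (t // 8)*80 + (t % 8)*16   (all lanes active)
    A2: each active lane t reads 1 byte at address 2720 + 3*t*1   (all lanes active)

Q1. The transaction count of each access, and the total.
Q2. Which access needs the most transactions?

A1: 2 transactions
A2: 1 transaction

Answer: 2,1; total 3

Answer: A1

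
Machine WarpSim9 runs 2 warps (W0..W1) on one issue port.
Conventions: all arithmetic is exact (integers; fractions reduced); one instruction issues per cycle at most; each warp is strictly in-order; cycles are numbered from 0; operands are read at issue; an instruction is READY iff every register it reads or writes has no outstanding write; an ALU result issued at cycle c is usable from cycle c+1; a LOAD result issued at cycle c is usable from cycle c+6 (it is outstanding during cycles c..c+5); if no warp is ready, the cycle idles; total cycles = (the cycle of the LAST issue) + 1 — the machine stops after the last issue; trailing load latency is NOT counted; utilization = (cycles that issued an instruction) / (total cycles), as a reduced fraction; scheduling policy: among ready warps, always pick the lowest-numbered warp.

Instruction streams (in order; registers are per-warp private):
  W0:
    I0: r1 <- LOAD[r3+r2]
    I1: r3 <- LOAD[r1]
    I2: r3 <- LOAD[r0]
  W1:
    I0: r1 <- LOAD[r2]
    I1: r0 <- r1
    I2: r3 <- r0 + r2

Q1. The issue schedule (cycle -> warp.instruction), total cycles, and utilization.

cycle 0: W0.I0
cycle 1: W1.I0
cycle 2: idle
cycle 3: idle
cycle 4: idle
cycle 5: idle
cycle 6: W0.I1
cycle 7: W1.I1
cycle 8: W1.I2
cycle 9: idle
cycle 10: idle
cycle 11: idle
cycle 12: W0.I2

Answer: 13 cycles, utilization 6/13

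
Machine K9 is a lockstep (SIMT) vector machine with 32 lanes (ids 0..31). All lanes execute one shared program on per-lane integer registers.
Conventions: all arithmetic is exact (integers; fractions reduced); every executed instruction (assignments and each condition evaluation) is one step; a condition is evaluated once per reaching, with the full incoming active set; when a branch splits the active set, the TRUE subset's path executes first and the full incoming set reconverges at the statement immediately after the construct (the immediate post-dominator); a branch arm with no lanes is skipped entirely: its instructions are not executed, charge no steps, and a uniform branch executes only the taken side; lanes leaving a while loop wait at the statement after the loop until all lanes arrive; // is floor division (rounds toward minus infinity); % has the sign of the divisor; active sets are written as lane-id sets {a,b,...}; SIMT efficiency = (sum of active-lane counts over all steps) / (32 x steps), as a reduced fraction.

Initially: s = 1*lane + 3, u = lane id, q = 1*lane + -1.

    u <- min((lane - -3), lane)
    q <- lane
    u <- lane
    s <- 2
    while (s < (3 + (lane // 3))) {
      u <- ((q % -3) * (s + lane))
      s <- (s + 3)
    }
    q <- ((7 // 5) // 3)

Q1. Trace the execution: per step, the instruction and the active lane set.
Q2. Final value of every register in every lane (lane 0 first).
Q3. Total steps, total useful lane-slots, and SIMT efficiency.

step 0: u <- min((lane - -3), lane)  {0,1,2,3,4,5,6,7,8,9,10,11,12,13,14,15,16,17,18,19,20,21,22,23,24,25,26,27,28,29,30,31}
step 1: q <- lane                    {0,1,2,3,4,5,6,7,8,9,10,11,12,13,14,15,16,17,18,19,20,21,22,23,24,25,26,27,28,29,30,31}
step 2: u <- lane                    {0,1,2,3,4,5,6,7,8,9,10,11,12,13,14,15,16,17,18,19,20,21,22,23,24,25,26,27,28,29,30,31}
step 3: s <- 2                       {0,1,2,3,4,5,6,7,8,9,10,11,12,13,14,15,16,17,18,19,20,21,22,23,24,25,26,27,28,29,30,31}
step 4: eval (s < (3 + (lane // 3))) {0,1,2,3,4,5,6,7,8,9,10,11,12,13,14,15,16,17,18,19,20,21,22,23,24,25,26,27,28,29,30,31}
step 5: u <- ((q % -3) * (s + lane)) {0,1,2,3,4,5,6,7,8,9,10,11,12,13,14,15,16,17,18,19,20,21,22,23,24,25,26,27,28,29,30,31}
step 6: s <- (s + 3)                 {0,1,2,3,4,5,6,7,8,9,10,11,12,13,14,15,16,17,18,19,20,21,22,23,24,25,26,27,28,29,30,31}
step 7: eval (s < (3 + (lane // 3))) {0,1,2,3,4,5,6,7,8,9,10,11,12,13,14,15,16,17,18,19,20,21,22,23,24,25,26,27,28,29,30,31}
step 8: u <- ((q % -3) * (s + lane)) {9,10,11,12,13,14,15,16,17,18,19,20,21,22,23,24,25,26,27,28,29,30,31}
step 9: s <- (s + 3)                 {9,10,11,12,13,14,15,16,17,18,19,20,21,22,23,24,25,26,27,28,29,30,31}
step 10: eval (s < (3 + (lane // 3))) {9,10,11,12,13,14,15,16,17,18,19,20,21,22,23,24,25,26,27,28,29,30,31}
step 11: u <- ((q % -3) * (s + lane)) {18,19,20,21,22,23,24,25,26,27,28,29,30,31}
step 12: s <- (s + 3)                 {18,19,20,21,22,23,24,25,26,27,28,29,30,31}
step 13: eval (s < (3 + (lane // 3))) {18,19,20,21,22,23,24,25,26,27,28,29,30,31}
step 14: u <- ((q % -3) * (s + lane)) {27,28,29,30,31}
step 15: s <- (s + 3)                 {27,28,29,30,31}
step 16: eval (s < (3 + (lane // 3))) {27,28,29,30,31}
step 17: q <- ((7 // 5) // 3)         {0,1,2,3,4,5,6,7,8,9,10,11,12,13,14,15,16,17,18,19,20,21,22,23,24,25,26,27,28,29,30,31}

Answer: 18 steps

s: 5,5,5,5,5,5,5,5,5,8,8,8,8,8,8,8,8,8,11,11,11,11,11,11,11,11,11,14,14,14,14,14
u: 0,-6,-4,0,-12,-7,0,-18,-10,0,-30,-16,0,-36,-19,0,-42,-22,0,-54,-28,0,-60,-31,0,-66,-34,0,-78,-40,0,-84
q: 0,0,0,0,0,0,0,0,0,0,0,0,0,0,0,0,0,0,0,0,0,0,0,0,0,0,0,0,0,0,0,0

steps = 18; useful = 414; efficiency = 414/576 = 23/32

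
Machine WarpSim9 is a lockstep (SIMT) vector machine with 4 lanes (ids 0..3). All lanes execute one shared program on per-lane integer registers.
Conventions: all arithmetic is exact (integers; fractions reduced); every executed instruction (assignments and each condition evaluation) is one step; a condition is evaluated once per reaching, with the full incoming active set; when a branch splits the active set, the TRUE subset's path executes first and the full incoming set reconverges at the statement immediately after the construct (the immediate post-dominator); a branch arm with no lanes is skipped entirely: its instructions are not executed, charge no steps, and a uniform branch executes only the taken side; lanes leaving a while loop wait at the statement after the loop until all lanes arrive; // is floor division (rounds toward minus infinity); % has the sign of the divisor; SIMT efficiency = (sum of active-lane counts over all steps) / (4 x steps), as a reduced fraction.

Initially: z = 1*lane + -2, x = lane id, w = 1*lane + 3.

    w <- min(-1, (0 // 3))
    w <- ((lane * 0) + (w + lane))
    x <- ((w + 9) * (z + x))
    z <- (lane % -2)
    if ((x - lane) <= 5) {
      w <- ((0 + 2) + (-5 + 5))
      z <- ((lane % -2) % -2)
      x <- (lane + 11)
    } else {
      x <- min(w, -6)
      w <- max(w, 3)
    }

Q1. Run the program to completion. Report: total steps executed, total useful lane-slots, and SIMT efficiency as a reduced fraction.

Answer: 10 steps, 30 useful, 3/4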